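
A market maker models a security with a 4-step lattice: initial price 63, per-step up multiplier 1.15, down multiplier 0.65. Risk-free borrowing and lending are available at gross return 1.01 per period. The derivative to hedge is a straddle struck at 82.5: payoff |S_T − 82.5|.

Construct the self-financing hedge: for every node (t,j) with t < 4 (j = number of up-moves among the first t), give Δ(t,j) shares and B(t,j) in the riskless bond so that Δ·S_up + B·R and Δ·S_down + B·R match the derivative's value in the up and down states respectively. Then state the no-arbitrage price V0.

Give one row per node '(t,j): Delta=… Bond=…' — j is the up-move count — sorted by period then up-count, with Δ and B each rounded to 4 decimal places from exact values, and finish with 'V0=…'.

(0,0): Delta=-0.3632 Bond=53.4602
(1,0): Delta=-1.0000 Bond=80.0737
(1,1): Delta=-0.2232 Bond=43.8530
(2,0): Delta=-1.0000 Bond=80.8744
(2,1): Delta=-1.0000 Bond=80.8744
(2,2): Delta=-0.0524 Bond=30.0649
(3,0): Delta=-1.0000 Bond=81.6832
(3,1): Delta=-1.0000 Bond=81.6832
(3,2): Delta=-1.0000 Bond=81.6832
(3,3): Delta=0.1559 Bond=10.4087
V0=30.5816

Under the risk-neutral measure, an up-move has probability p* = (R−d)/(u−d) = 0.7200 and values discount at R = 1.01.
At expiry t=4: V(4,0)=71.2541, V(4,1)=62.6034, V(4,2)=47.2984, V(4,3)=20.2202, V(4,4)=27.6874
Node (3,0) S=17.3014: V=(p*·62.6034+(1−p*)·71.2541)/1.01=64.3818; Δ=(62.6034−71.2541)/(19.8966−11.2459)=-1.0000; B=V−Δ·S=81.6832
Node (3,1) S=30.6101: V=(p*·47.2984+(1−p*)·62.6034)/1.01=51.0730; Δ=(47.2984−62.6034)/(35.2016−19.8966)=-1.0000; B=V−Δ·S=81.6832
Node (3,2) S=54.1564: V=(p*·20.2202+(1−p*)·47.2984)/1.01=27.5268; Δ=(20.2202−47.2984)/(62.2798−35.2016)=-1.0000; B=V−Δ·S=81.6832
Node (3,3) S=95.8151: V=(p*·27.6874+(1−p*)·20.2202)/1.01=25.3431; Δ=(27.6874−20.2202)/(110.1874−62.2798)=0.1559; B=V−Δ·S=10.4087
Node (2,0) S=26.6175: V=(p*·51.0730+(1−p*)·64.3818)/1.01=54.2569; Δ=(51.0730−64.3818)/(30.6101−17.3014)=-1.0000; B=V−Δ·S=80.8744
Node (2,1) S=47.0925: V=(p*·27.5268+(1−p*)·51.0730)/1.01=33.7819; Δ=(27.5268−51.0730)/(54.1564−30.6101)=-1.0000; B=V−Δ·S=80.8744
Node (2,2) S=83.3175: V=(p*·25.3431+(1−p*)·27.5268)/1.01=25.6976; Δ=(25.3431−27.5268)/(95.8151−54.1564)=-0.0524; B=V−Δ·S=30.0649
Node (1,0) S=40.9500: V=(p*·33.7819+(1−p*)·54.2569)/1.01=39.1237; Δ=(33.7819−54.2569)/(47.0925−26.6175)=-1.0000; B=V−Δ·S=80.0737
Node (1,1) S=72.4500: V=(p*·25.6976+(1−p*)·33.7819)/1.01=27.6844; Δ=(25.6976−33.7819)/(83.3175−47.0925)=-0.2232; B=V−Δ·S=43.8530
Node (0,0) S=63.0000: V=(p*·27.6844+(1−p*)·39.1237)/1.01=30.5816; Δ=(27.6844−39.1237)/(72.4500−40.9500)=-0.3632; B=V−Δ·S=53.4602
Each (Δ,B) replicates both successor values, so the strategy is self-financing and V0 is arbitrage-free.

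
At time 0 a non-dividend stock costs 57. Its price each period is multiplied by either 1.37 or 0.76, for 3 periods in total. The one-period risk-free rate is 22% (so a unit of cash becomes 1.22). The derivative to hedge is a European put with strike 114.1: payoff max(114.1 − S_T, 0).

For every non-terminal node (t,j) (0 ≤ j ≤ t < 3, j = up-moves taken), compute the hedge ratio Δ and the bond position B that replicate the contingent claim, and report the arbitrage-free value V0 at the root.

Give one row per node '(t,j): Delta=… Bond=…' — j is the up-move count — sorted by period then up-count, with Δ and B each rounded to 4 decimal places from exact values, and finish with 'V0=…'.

Under the risk-neutral measure, an up-move has probability p* = (R−d)/(u−d) = 0.7541 and values discount at R = 1.22.
At expiry t=3: V(3,0)=89.0784, V(3,1)=68.9952, V(3,2)=32.7927, V(3,3)=0.0000
(2,0): S=32.9232. Δ = (V_up−V_dn)/(S_up−S_dn) = (68.9952−89.0784)/(45.1048−25.0216) = -1.0000. V = [p*·68.9952 + (1−p*)·89.0784]/1.22 = 60.6014. B = V − Δ·S = 93.5246.
(2,1): S=59.3484. Δ = (V_up−V_dn)/(S_up−S_dn) = (32.7927−68.9952)/(81.3073−45.1048) = -1.0000. V = [p*·32.7927 + (1−p*)·68.9952]/1.22 = 34.1762. B = V − Δ·S = 93.5246.
(2,2): S=106.9833. Δ = (V_up−V_dn)/(S_up−S_dn) = (0.0000−32.7927)/(146.5671−81.3073) = -0.5025. V = [p*·0.0000 + (1−p*)·32.7927]/1.22 = 6.6097. B = V − Δ·S = 60.3682.
(1,0): S=43.3200. Δ = (V_up−V_dn)/(S_up−S_dn) = (34.1762−60.6014)/(59.3484−32.9232) = -1.0000. V = [p*·34.1762 + (1−p*)·60.6014]/1.22 = 33.3395. B = V − Δ·S = 76.6595.
(1,1): S=78.0900. Δ = (V_up−V_dn)/(S_up−S_dn) = (6.6097−34.1762)/(106.9833−59.3484) = -0.5787. V = [p*·6.6097 + (1−p*)·34.1762]/1.22 = 10.9740. B = V − Δ·S = 56.1651.
(0,0): S=57.0000. Δ = (V_up−V_dn)/(S_up−S_dn) = (10.9740−33.3395)/(78.0900−43.3200) = -0.6432. V = [p*·10.9740 + (1−p*)·33.3395]/1.22 = 13.5031. B = V − Δ·S = 50.1678.
The time-0 hedge costs 13.5031, which is the no-arbitrage price.

(0,0): Delta=-0.6432 Bond=50.1678
(1,0): Delta=-1.0000 Bond=76.6595
(1,1): Delta=-0.5787 Bond=56.1651
(2,0): Delta=-1.0000 Bond=93.5246
(2,1): Delta=-1.0000 Bond=93.5246
(2,2): Delta=-0.5025 Bond=60.3682
V0=13.5031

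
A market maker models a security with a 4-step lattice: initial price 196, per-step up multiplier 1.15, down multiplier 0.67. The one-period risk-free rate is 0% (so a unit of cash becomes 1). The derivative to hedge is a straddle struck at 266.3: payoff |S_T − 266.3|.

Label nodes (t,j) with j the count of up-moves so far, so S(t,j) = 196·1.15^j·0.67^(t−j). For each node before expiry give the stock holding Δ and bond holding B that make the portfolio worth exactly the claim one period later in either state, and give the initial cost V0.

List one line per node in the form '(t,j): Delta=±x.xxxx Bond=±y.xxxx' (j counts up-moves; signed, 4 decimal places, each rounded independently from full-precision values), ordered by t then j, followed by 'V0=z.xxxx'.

Under the risk-neutral measure, an up-move has probability p* = (R−d)/(u−d) = 0.6875 and values discount at R = 1.
Terminal payoffs: V(4,0)=226.8038, V(4,1)=198.5080, V(4,2)=149.9406, V(4,3)=66.5787, V(4,4)=76.5052
Node (3,0) S=58.9495: V=(p*·198.5080+(1−p*)·226.8038)/1=207.3505; Δ=(198.5080−226.8038)/(67.7920−39.4962)=-1.0000; B=V−Δ·S=266.3000
Node (3,1) S=101.1821: V=(p*·149.9406+(1−p*)·198.5080)/1=165.1179; Δ=(149.9406−198.5080)/(116.3594−67.7920)=-1.0000; B=V−Δ·S=266.3000
Node (3,2) S=173.6707: V=(p*·66.5787+(1−p*)·149.9406)/1=92.6293; Δ=(66.5787−149.9406)/(199.7213−116.3594)=-1.0000; B=V−Δ·S=266.3000
Node (3,3) S=298.0915: V=(p*·76.5052+(1−p*)·66.5787)/1=73.4032; Δ=(76.5052−66.5787)/(342.8052−199.7213)=0.0694; B=V−Δ·S=52.7229
Node (2,0) S=87.9844: V=(p*·165.1179+(1−p*)·207.3505)/1=178.3156; Δ=(165.1179−207.3505)/(101.1821−58.9495)=-1.0000; B=V−Δ·S=266.3000
Node (2,1) S=151.0180: V=(p*·92.6293+(1−p*)·165.1179)/1=115.2820; Δ=(92.6293−165.1179)/(173.6707−101.1821)=-1.0000; B=V−Δ·S=266.3000
Node (2,2) S=259.2100: V=(p*·73.4032+(1−p*)·92.6293)/1=79.4113; Δ=(73.4032−92.6293)/(298.0915−173.6707)=-0.1545; B=V−Δ·S=119.4658
Node (1,0) S=131.3200: V=(p*·115.2820+(1−p*)·178.3156)/1=134.9800; Δ=(115.2820−178.3156)/(151.0180−87.9844)=-1.0000; B=V−Δ·S=266.3000
Node (1,1) S=225.4000: V=(p*·79.4113+(1−p*)·115.2820)/1=90.6209; Δ=(79.4113−115.2820)/(259.2100−151.0180)=-0.3315; B=V−Δ·S=165.3515
Node (0,0) S=196.0000: V=(p*·90.6209+(1−p*)·134.9800)/1=104.4831; Δ=(90.6209−134.9800)/(225.4000−131.3200)=-0.4715; B=V−Δ·S=196.8979
Root portfolio cost Δ·196+B reproduces V0=104.4831.

(0,0): Delta=-0.4715 Bond=196.8979
(1,0): Delta=-1.0000 Bond=266.3000
(1,1): Delta=-0.3315 Bond=165.3515
(2,0): Delta=-1.0000 Bond=266.3000
(2,1): Delta=-1.0000 Bond=266.3000
(2,2): Delta=-0.1545 Bond=119.4658
(3,0): Delta=-1.0000 Bond=266.3000
(3,1): Delta=-1.0000 Bond=266.3000
(3,2): Delta=-1.0000 Bond=266.3000
(3,3): Delta=0.0694 Bond=52.7229
V0=104.4831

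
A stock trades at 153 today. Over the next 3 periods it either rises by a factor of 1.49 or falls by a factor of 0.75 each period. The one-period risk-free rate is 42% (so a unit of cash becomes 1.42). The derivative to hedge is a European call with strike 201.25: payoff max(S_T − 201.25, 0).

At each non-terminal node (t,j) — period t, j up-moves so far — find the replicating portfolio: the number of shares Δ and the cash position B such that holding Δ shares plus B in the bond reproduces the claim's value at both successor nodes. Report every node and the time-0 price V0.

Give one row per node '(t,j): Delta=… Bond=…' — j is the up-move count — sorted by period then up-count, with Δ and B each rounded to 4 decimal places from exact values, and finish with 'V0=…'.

(0,0): Delta=0.9427 Bond=-60.8621
(1,0): Delta=0.4018 Bond=-24.3502
(1,1): Delta=0.9712 Bond=-92.9095
(2,0): Delta=0.0000 Bond=0.0000
(2,1): Delta=0.4229 Bond=-38.1898
(2,2): Delta=1.0000 Bond=-141.7254
V0=83.3739

No-arbitrage ⇒ martingale measure with p* = (R−d)/(u−d) = 0.9054.
Payoff layer (t=3): V(3,0)=0.0000, V(3,1)=0.0000, V(3,2)=53.5065, V(3,3)=304.8662
  t=2,j=0: stock 86.0625 → up 128.2331 (V=0.0000), down 64.5469 (V=0.0000). Price 0.0000; hedge Δ=0.0000, bond B=0.0000.
  t=2,j=1: stock 170.9775 → up 254.7565 (V=53.5065), down 128.2331 (V=0.0000). Price 34.1162; hedge Δ=0.4229, bond B=-38.1898.
  t=2,j=2: stock 339.6753 → up 506.1162 (V=304.8662), down 254.7565 (V=53.5065). Price 197.9499; hedge Δ=1.0000, bond B=-141.7254.
  t=1,j=0: stock 114.7500 → up 170.9775 (V=34.1162), down 86.0625 (V=0.0000). Price 21.7528; hedge Δ=0.4018, bond B=-24.3502.
  t=1,j=1: stock 227.9700 → up 339.6753 (V=197.9499), down 170.9775 (V=34.1162). Price 128.4874; hedge Δ=0.9712, bond B=-92.9095.
  t=0,j=0: stock 153.0000 → up 227.9700 (V=128.4874), down 114.7500 (V=21.7528). Price 83.3739; hedge Δ=0.9427, bond B=-60.8621.
The time-0 hedge costs 83.3739, which is the no-arbitrage price.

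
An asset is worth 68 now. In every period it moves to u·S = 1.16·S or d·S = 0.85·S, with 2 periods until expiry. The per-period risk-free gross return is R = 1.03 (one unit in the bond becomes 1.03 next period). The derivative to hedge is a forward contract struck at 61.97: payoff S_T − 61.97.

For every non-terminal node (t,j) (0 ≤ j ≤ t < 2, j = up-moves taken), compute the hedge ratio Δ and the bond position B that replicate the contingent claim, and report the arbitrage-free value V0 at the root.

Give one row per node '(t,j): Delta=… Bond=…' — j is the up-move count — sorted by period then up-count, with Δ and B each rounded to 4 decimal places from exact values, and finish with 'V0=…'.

The replicating-portfolio and risk-neutral prices coincide; use p* = (1.03−0.85)/(1.16−0.85) = 0.5806 for the latter.
Terminal values V(2,·): V(2,0)=-12.8400, V(2,1)=5.0780, V(2,2)=29.5308
  t=1,j=0: stock 57.8000 → up 67.0480 (V=5.0780), down 49.1300 (V=-12.8400). Price -2.3650; hedge Δ=1.0000, bond B=-60.1650.
  t=1,j=1: stock 78.8800 → up 91.5008 (V=29.5308), down 67.0480 (V=5.0780). Price 18.7150; hedge Δ=1.0000, bond B=-60.1650.
  t=0,j=0: stock 68.0000 → up 78.8800 (V=18.7150), down 57.8000 (V=-2.3650). Price 9.5873; hedge Δ=1.0000, bond B=-58.4127.
The time-0 hedge costs 9.5873, which is the no-arbitrage price.

(0,0): Delta=1.0000 Bond=-58.4127
(1,0): Delta=1.0000 Bond=-60.1650
(1,1): Delta=1.0000 Bond=-60.1650
V0=9.5873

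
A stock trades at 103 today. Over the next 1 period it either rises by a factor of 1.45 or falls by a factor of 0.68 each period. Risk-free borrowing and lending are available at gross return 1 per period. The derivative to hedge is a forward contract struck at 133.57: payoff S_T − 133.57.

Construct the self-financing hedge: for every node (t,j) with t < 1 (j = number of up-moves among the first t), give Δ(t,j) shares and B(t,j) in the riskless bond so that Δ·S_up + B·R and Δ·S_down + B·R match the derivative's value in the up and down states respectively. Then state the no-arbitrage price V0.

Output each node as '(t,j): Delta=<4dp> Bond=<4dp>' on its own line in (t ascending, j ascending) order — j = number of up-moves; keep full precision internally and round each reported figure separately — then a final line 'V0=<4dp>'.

(0,0): Delta=1.0000 Bond=-133.5700
V0=-30.5700

Under the risk-neutral measure, an up-move has probability p* = (R−d)/(u−d) = 0.4156 and values discount at R = 1.
At expiry t=1: V(1,0)=-63.5300, V(1,1)=15.7800
(0,0): S=103.0000. Δ = (V_up−V_dn)/(S_up−S_dn) = (15.7800−-63.5300)/(149.3500−70.0400) = 1.0000. V = [p*·15.7800 + (1−p*)·-63.5300]/1 = -30.5700. B = V − Δ·S = -133.5700.
Root portfolio cost Δ·103+B reproduces V0=-30.5700.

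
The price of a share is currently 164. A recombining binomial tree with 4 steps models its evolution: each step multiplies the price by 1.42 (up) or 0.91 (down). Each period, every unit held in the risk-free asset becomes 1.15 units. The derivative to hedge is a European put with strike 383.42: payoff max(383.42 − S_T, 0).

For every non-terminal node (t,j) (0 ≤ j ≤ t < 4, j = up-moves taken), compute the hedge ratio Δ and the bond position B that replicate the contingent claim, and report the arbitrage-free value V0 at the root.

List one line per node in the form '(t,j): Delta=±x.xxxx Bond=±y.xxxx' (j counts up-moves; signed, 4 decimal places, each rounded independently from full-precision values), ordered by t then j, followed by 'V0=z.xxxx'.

(0,0): Delta=-0.6824 Bond=180.6247
(1,0): Delta=-0.9034 Bond=240.6999
(1,1): Delta=-0.5231 Bond=170.6141
(2,0): Delta=-1.0000 Bond=289.9206
(2,1): Delta=-0.8338 Bond=262.0496
(2,2): Delta=-0.2991 Bond=122.1325
(3,0): Delta=-1.0000 Bond=333.4087
(3,1): Delta=-1.0000 Bond=333.4087
(3,2): Delta=-0.7140 Bond=265.2990
(3,3): Delta=0.0000 Bond=0.0000
V0=68.7065

Since d<R<u, set p* = (R−d)/(u−d) = 0.4706; price each node as the discounted p*-expectation of its children.
Payoff layer (t=4): V(4,0)=270.9571, V(4,1)=207.9284, V(4,2)=109.5759, V(4,3)=0.0000, V(4,4)=0.0000
Node (3,0) S=123.5856: V=(p*·207.9284+(1−p*)·270.9571)/1.15=209.8231; Δ=(207.9284−270.9571)/(175.4916−112.4629)=-1.0000; B=V−Δ·S=333.4087
Node (3,1) S=192.8479: V=(p*·109.5759+(1−p*)·207.9284)/1.15=140.5608; Δ=(109.5759−207.9284)/(273.8441−175.4916)=-1.0000; B=V−Δ·S=333.4087
Node (3,2) S=300.9275: V=(p*·0.0000+(1−p*)·109.5759)/1.15=50.4442; Δ=(0.0000−109.5759)/(427.3171−273.8441)=-0.7140; B=V−Δ·S=265.2990
Node (3,3) S=469.5792: V=(p*·0.0000+(1−p*)·0.0000)/1.15=0.0000; Δ=(0.0000−0.0000)/(666.8025−427.3171)=0.0000; B=V−Δ·S=0.0000
Node (2,0) S=135.8084: V=(p*·140.5608+(1−p*)·209.8231)/1.15=154.1122; Δ=(140.5608−209.8231)/(192.8479−123.5856)=-1.0000; B=V−Δ·S=289.9206
Node (2,1) S=211.9208: V=(p*·50.4442+(1−p*)·140.5608)/1.15=85.3504; Δ=(50.4442−140.5608)/(300.9275−192.8479)=-0.8338; B=V−Δ·S=262.0496
Node (2,2) S=330.6896: V=(p*·0.0000+(1−p*)·50.4442)/1.15=23.2224; Δ=(0.0000−50.4442)/(469.5792−300.9275)=-0.2991; B=V−Δ·S=122.1325
Node (1,0) S=149.2400: V=(p*·85.3504+(1−p*)·154.1122)/1.15=105.8728; Δ=(85.3504−154.1122)/(211.9208−135.8084)=-0.9034; B=V−Δ·S=240.6999
Node (1,1) S=232.8800: V=(p*·23.2224+(1−p*)·85.3504)/1.15=48.7945; Δ=(23.2224−85.3504)/(330.6896−211.9208)=-0.5231; B=V−Δ·S=170.6141
Node (0,0) S=164.0000: V=(p*·48.7945+(1−p*)·105.8728)/1.15=68.7065; Δ=(48.7945−105.8728)/(232.8800−149.2400)=-0.6824; B=V−Δ·S=180.6247
The time-0 hedge costs 68.7065, which is the no-arbitrage price.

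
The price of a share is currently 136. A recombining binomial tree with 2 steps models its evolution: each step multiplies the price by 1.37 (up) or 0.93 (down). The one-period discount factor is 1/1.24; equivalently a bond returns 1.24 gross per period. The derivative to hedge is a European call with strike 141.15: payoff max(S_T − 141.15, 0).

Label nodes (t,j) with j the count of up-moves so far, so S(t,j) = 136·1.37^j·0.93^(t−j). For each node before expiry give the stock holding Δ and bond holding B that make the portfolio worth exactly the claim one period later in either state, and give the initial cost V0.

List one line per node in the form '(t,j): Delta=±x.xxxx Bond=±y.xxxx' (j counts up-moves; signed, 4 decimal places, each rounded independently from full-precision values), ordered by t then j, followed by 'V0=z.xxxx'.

Under the risk-neutral measure, an up-move has probability p* = (R−d)/(u−d) = 0.7045 and values discount at R = 1.24.
Terminal values V(2,·): V(2,0)=0.0000, V(2,1)=32.1276, V(2,2)=114.1084
(1,0): S=126.4800. Δ = (V_up−V_dn)/(S_up−S_dn) = (32.1276−0.0000)/(173.2776−117.6264) = 0.5773. V = [p*·32.1276 + (1−p*)·0.0000]/1.24 = 18.2543. B = V − Δ·S = -54.7630.
(1,1): S=186.3200. Δ = (V_up−V_dn)/(S_up−S_dn) = (114.1084−32.1276)/(255.2584−173.2776) = 1.0000. V = [p*·114.1084 + (1−p*)·32.1276]/1.24 = 72.4894. B = V − Δ·S = -113.8306.
(0,0): S=136.0000. Δ = (V_up−V_dn)/(S_up−S_dn) = (72.4894−18.2543)/(186.3200−126.4800) = 0.9063. V = [p*·72.4894 + (1−p*)·18.2543]/1.24 = 45.5366. B = V − Δ·S = -77.7249.
Root portfolio cost Δ·136+B reproduces V0=45.5366.

(0,0): Delta=0.9063 Bond=-77.7249
(1,0): Delta=0.5773 Bond=-54.7630
(1,1): Delta=1.0000 Bond=-113.8306
V0=45.5366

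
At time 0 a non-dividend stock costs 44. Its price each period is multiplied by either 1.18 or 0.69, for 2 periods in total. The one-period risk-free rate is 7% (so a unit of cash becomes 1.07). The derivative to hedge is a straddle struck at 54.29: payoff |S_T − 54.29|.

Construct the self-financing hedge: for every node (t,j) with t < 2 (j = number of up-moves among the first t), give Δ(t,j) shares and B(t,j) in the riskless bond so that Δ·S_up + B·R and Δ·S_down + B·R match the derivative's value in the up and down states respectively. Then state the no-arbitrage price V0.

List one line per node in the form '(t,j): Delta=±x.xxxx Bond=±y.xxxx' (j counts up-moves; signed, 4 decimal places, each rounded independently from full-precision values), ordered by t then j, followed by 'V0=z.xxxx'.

The replicating-portfolio and risk-neutral prices coincide; use p* = (1.07−0.69)/(1.18−0.69) = 0.7755 for the latter.
Terminal payoffs: V(2,0)=33.3416, V(2,1)=18.4652, V(2,2)=6.9756
(1,0): S=30.3600. Δ = (V_up−V_dn)/(S_up−S_dn) = (18.4652−33.3416)/(35.8248−20.9484) = -1.0000. V = [p*·18.4652 + (1−p*)·33.3416]/1.07 = 20.3783. B = V − Δ·S = 50.7383.
(1,1): S=51.9200. Δ = (V_up−V_dn)/(S_up−S_dn) = (6.9756−18.4652)/(61.2656−35.8248) = -0.4516. V = [p*·6.9756 + (1−p*)·18.4652]/1.07 = 8.9298. B = V − Δ·S = 32.3780.
(0,0): S=44.0000. Δ = (V_up−V_dn)/(S_up−S_dn) = (8.9298−20.3783)/(51.9200−30.3600) = -0.5310. V = [p*·8.9298 + (1−p*)·20.3783]/1.07 = 10.7476. B = V − Δ·S = 34.1119.
Check: Δ(0,0)·S0 + B(0,0) = 10.7476 = V0.

(0,0): Delta=-0.5310 Bond=34.1119
(1,0): Delta=-1.0000 Bond=50.7383
(1,1): Delta=-0.4516 Bond=32.3780
V0=10.7476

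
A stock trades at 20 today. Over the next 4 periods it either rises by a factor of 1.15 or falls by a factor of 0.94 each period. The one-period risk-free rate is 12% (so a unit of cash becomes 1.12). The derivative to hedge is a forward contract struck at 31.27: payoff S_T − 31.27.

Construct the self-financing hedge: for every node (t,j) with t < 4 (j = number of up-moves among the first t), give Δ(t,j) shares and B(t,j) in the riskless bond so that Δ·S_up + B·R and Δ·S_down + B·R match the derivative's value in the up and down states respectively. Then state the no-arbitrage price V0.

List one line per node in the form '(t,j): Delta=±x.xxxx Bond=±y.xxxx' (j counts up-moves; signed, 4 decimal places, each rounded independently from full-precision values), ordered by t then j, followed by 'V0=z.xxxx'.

(0,0): Delta=1.0000 Bond=-19.8727
(1,0): Delta=1.0000 Bond=-22.2574
(1,1): Delta=1.0000 Bond=-22.2574
(2,0): Delta=1.0000 Bond=-24.9283
(2,1): Delta=1.0000 Bond=-24.9283
(2,2): Delta=1.0000 Bond=-24.9283
(3,0): Delta=1.0000 Bond=-27.9196
(3,1): Delta=1.0000 Bond=-27.9196
(3,2): Delta=1.0000 Bond=-27.9196
(3,3): Delta=1.0000 Bond=-27.9196
V0=0.1273

Risk-neutral probability p* = (R−d)/(u−d) = (1.12−0.94)/(1.15−0.94) = 0.8571.
Terminal payoffs: V(4,0)=-15.6550, V(4,1)=-12.1666, V(4,2)=-7.8988, V(4,3)=-2.6776, V(4,4)=3.7101
  t=3,j=0: stock 16.6117 → up 19.1034 (V=-12.1666), down 15.6150 (V=-15.6550). Price -11.3080; hedge Δ=1.0000, bond B=-27.9196.
  t=3,j=1: stock 20.3228 → up 23.3712 (V=-7.8988), down 19.1034 (V=-12.1666). Price -7.5968; hedge Δ=1.0000, bond B=-27.9196.
  t=3,j=2: stock 24.8630 → up 28.5924 (V=-2.6776), down 23.3712 (V=-7.8988). Price -3.0566; hedge Δ=1.0000, bond B=-27.9196.
  t=3,j=3: stock 30.4175 → up 34.9801 (V=3.7101), down 28.5924 (V=-2.6776). Price 2.4979; hedge Δ=1.0000, bond B=-27.9196.
  t=2,j=0: stock 17.6720 → up 20.3228 (V=-7.5968), down 16.6117 (V=-11.3080). Price -7.2563; hedge Δ=1.0000, bond B=-24.9283.
  t=2,j=1: stock 21.6200 → up 24.8630 (V=-3.0566), down 20.3228 (V=-7.5968). Price -3.3083; hedge Δ=1.0000, bond B=-24.9283.
  t=2,j=2: stock 26.4500 → up 30.4175 (V=2.4979), down 24.8630 (V=-3.0566). Price 1.5217; hedge Δ=1.0000, bond B=-24.9283.
  t=1,j=0: stock 18.8000 → up 21.6200 (V=-3.3083), down 17.6720 (V=-7.2563). Price -3.4574; hedge Δ=1.0000, bond B=-22.2574.
  t=1,j=1: stock 23.0000 → up 26.4500 (V=1.5217), down 21.6200 (V=-3.3083). Price 0.7426; hedge Δ=1.0000, bond B=-22.2574.
  t=0,j=0: stock 20.0000 → up 23.0000 (V=0.7426), down 18.8000 (V=-3.4574). Price 0.1273; hedge Δ=1.0000, bond B=-19.8727.
The time-0 hedge costs 0.1273, which is the no-arbitrage price.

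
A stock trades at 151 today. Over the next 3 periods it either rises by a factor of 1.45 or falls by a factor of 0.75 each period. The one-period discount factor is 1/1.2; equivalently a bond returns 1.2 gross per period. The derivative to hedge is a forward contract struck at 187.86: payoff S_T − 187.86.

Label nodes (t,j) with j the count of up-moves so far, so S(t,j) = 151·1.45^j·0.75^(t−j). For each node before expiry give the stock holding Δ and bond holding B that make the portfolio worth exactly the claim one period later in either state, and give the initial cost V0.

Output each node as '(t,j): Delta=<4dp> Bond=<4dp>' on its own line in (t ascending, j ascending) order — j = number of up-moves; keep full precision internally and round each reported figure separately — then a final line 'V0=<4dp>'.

(0,0): Delta=1.0000 Bond=-108.7153
(1,0): Delta=1.0000 Bond=-130.4583
(1,1): Delta=1.0000 Bond=-130.4583
(2,0): Delta=1.0000 Bond=-156.5500
(2,1): Delta=1.0000 Bond=-156.5500
(2,2): Delta=1.0000 Bond=-156.5500
V0=42.2847

The replicating-portfolio and risk-neutral prices coincide; use p* = (1.2−0.75)/(1.45−0.75) = 0.6429 for the latter.
Payoff layer (t=3): V(3,0)=-124.1569, V(3,1)=-64.7006, V(3,2)=50.2481, V(3,3)=272.4824
(2,0): S=84.9375. Δ = (V_up−V_dn)/(S_up−S_dn) = (-64.7006−-124.1569)/(123.1594−63.7031) = 1.0000. V = [p*·-64.7006 + (1−p*)·-124.1569]/1.2 = -71.6125. B = V − Δ·S = -156.5500.
(2,1): S=164.2125. Δ = (V_up−V_dn)/(S_up−S_dn) = (50.2481−-64.7006)/(238.1081−123.1594) = 1.0000. V = [p*·50.2481 + (1−p*)·-64.7006]/1.2 = 7.6625. B = V − Δ·S = -156.5500.
(2,2): S=317.4775. Δ = (V_up−V_dn)/(S_up−S_dn) = (272.4824−50.2481)/(460.3424−238.1081) = 1.0000. V = [p*·272.4824 + (1−p*)·50.2481]/1.2 = 160.9275. B = V − Δ·S = -156.5500.
(1,0): S=113.2500. Δ = (V_up−V_dn)/(S_up−S_dn) = (7.6625−-71.6125)/(164.2125−84.9375) = 1.0000. V = [p*·7.6625 + (1−p*)·-71.6125]/1.2 = -17.2083. B = V − Δ·S = -130.4583.
(1,1): S=218.9500. Δ = (V_up−V_dn)/(S_up−S_dn) = (160.9275−7.6625)/(317.4775−164.2125) = 1.0000. V = [p*·160.9275 + (1−p*)·7.6625]/1.2 = 88.4917. B = V − Δ·S = -130.4583.
(0,0): S=151.0000. Δ = (V_up−V_dn)/(S_up−S_dn) = (88.4917−-17.2083)/(218.9500−113.2500) = 1.0000. V = [p*·88.4917 + (1−p*)·-17.2083]/1.2 = 42.2847. B = V − Δ·S = -108.7153.
Root portfolio cost Δ·151+B reproduces V0=42.2847.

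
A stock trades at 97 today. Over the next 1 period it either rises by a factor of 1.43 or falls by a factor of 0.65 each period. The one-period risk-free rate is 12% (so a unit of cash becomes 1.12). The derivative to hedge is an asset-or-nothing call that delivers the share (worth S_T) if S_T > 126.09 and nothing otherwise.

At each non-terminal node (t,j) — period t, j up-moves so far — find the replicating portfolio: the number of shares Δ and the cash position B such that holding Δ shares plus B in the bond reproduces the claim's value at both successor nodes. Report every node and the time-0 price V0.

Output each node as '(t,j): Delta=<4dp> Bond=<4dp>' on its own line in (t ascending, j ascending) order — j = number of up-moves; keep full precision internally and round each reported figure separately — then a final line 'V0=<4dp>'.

(0,0): Delta=1.8333 Bond=-103.2068
V0=74.6265

Risk-neutral probability p* = (R−d)/(u−d) = (1.12−0.65)/(1.43−0.65) = 0.6026.
At expiry t=1: V(1,0)=0.0000, V(1,1)=138.7100
Node (0,0) S=97.0000: V=(p*·138.7100+(1−p*)·0.0000)/1.12=74.6265; Δ=(138.7100−0.0000)/(138.7100−63.0500)=1.8333; B=V−Δ·S=-103.2068
Check: Δ(0,0)·S0 + B(0,0) = 74.6265 = V0.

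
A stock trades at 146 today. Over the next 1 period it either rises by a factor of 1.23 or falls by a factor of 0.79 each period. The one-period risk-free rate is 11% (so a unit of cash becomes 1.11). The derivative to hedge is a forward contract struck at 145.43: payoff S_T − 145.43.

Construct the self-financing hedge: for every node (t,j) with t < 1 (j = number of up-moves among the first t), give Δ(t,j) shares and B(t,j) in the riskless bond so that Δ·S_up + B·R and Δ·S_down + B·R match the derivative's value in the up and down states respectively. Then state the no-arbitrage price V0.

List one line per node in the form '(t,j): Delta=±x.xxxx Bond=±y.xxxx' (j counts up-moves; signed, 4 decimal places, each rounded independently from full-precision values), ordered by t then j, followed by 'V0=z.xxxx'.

(0,0): Delta=1.0000 Bond=-131.0180
V0=14.9820

Under the risk-neutral measure, an up-move has probability p* = (R−d)/(u−d) = 0.7273 and values discount at R = 1.11.
Terminal values V(1,·): V(1,0)=-30.0900, V(1,1)=34.1500
(0,0): S=146.0000. Δ = (V_up−V_dn)/(S_up−S_dn) = (34.1500−-30.0900)/(179.5800−115.3400) = 1.0000. V = [p*·34.1500 + (1−p*)·-30.0900]/1.11 = 14.9820. B = V − Δ·S = -131.0180.
The time-0 hedge costs 14.9820, which is the no-arbitrage price.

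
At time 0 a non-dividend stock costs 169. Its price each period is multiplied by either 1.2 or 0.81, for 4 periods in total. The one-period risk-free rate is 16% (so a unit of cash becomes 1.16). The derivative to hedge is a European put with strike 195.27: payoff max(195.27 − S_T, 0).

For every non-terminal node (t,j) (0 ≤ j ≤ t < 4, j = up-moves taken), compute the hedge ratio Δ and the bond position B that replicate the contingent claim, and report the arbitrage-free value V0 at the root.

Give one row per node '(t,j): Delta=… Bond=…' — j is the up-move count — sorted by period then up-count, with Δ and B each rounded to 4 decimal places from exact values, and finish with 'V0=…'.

(0,0): Delta=-0.1004 Bond=18.1633
(1,0): Delta=-0.5372 Bond=80.8678
(1,1): Delta=-0.0667 Bond=14.2353
(2,0): Delta=-1.0000 Bond=145.1174
(2,1): Delta=-0.5015 Bond=87.9426
(2,2): Delta=-0.0332 Bond=8.3496
(3,0): Delta=-1.0000 Bond=168.3362
(3,1): Delta=-1.0000 Bond=168.3362
(3,2): Delta=-0.4631 Bond=94.4337
(3,3): Delta=0.0000 Bond=0.0000
V0=1.1941

No-arbitrage ⇒ martingale measure with p* = (R−d)/(u−d) = 0.8974.
At expiry t=4: V(4,0)=122.5210, V(4,1)=87.4938, V(4,2)=35.6015, V(4,3)=0.0000, V(4,4)=0.0000
  t=3,j=0: stock 89.8135 → up 107.7762 (V=87.4938), down 72.7490 (V=122.5210). Price 78.5227; hedge Δ=-1.0000, bond B=168.3362.
  t=3,j=1: stock 133.0571 → up 159.6685 (V=35.6015), down 107.7762 (V=87.4938). Price 35.2791; hedge Δ=-1.0000, bond B=168.3362.
  t=3,j=2: stock 197.1216 → up 236.5459 (V=0.0000), down 159.6685 (V=35.6015). Price 3.1478; hedge Δ=-0.4631, bond B=94.4337.
  t=3,j=3: stock 292.0320 → up 350.4384 (V=0.0000), down 236.5459 (V=0.0000). Price 0.0000; hedge Δ=0.0000, bond B=0.0000.
  t=2,j=0: stock 110.8809 → up 133.0571 (V=35.2791), down 89.8135 (V=78.5227). Price 34.2365; hedge Δ=-1.0000, bond B=145.1174.
  t=2,j=1: stock 164.2680 → up 197.1216 (V=3.1478), down 133.0571 (V=35.2791). Price 5.5546; hedge Δ=-0.5015, bond B=87.9426.
  t=2,j=2: stock 243.3600 → up 292.0320 (V=0.0000), down 197.1216 (V=3.1478). Price 0.2783; hedge Δ=-0.0332, bond B=8.3496.
  t=1,j=0: stock 136.8900 → up 164.2680 (V=5.5546), down 110.8809 (V=34.2365). Price 7.3244; hedge Δ=-0.5372, bond B=80.8678.
  t=1,j=1: stock 202.8000 → up 243.3600 (V=0.2783), down 164.2680 (V=5.5546). Price 0.7064; hedge Δ=-0.0667, bond B=14.2353.
  t=0,j=0: stock 169.0000 → up 202.8000 (V=0.7064), down 136.8900 (V=7.3244). Price 1.1941; hedge Δ=-0.1004, bond B=18.1633.
Self-financing check: at every node Δ·S+B equals the discounted successor values.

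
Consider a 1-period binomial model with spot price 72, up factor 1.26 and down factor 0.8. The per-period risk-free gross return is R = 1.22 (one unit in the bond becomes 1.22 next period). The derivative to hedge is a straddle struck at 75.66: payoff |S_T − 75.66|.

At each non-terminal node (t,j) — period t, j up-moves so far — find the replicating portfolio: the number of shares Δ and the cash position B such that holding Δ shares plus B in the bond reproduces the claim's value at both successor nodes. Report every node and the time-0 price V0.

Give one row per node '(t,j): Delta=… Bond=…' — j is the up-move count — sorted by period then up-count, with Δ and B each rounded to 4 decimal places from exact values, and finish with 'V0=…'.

(0,0): Delta=-0.0906 Bond=19.0798
V0=12.5581

The replicating-portfolio and risk-neutral prices coincide; use p* = (1.22−0.8)/(1.26−0.8) = 0.9130 for the latter.
At expiry t=1: V(1,0)=18.0600, V(1,1)=15.0600
(0,0): S=72.0000. Δ = (V_up−V_dn)/(S_up−S_dn) = (15.0600−18.0600)/(90.7200−57.6000) = -0.0906. V = [p*·15.0600 + (1−p*)·18.0600]/1.22 = 12.5581. B = V − Δ·S = 19.0798.
Check: Δ(0,0)·S0 + B(0,0) = 12.5581 = V0.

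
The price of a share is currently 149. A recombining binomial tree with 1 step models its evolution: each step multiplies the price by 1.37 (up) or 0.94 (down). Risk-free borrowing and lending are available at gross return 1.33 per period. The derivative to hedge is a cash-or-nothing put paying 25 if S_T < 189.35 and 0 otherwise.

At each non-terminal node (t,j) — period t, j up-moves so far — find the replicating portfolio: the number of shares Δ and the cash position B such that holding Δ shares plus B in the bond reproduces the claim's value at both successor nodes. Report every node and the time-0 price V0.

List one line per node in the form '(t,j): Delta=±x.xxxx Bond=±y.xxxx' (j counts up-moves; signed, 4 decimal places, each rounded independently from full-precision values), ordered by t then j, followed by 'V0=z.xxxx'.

Risk-neutral probability p* = (R−d)/(u−d) = (1.33−0.94)/(1.37−0.94) = 0.9070.
Payoff layer (t=1): V(1,0)=25.0000, V(1,1)=0.0000
(0,0): S=149.0000. Δ = (V_up−V_dn)/(S_up−S_dn) = (0.0000−25.0000)/(204.1300−140.0600) = -0.3902. V = [p*·0.0000 + (1−p*)·25.0000]/1.33 = 1.7486. B = V − Δ·S = 59.8881.
Root portfolio cost Δ·149+B reproduces V0=1.7486.

(0,0): Delta=-0.3902 Bond=59.8881
V0=1.7486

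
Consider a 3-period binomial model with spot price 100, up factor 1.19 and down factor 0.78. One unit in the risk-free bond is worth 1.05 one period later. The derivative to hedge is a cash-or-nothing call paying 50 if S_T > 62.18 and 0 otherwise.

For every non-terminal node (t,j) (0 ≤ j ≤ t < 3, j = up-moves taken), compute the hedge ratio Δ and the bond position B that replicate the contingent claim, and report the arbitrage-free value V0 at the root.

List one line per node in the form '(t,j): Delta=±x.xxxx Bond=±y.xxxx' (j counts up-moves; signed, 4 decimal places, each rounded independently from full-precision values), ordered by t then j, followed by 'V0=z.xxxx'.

(0,0): Delta=0.1290 Bond=28.5750
(1,0): Delta=0.5084 Bond=0.4047
(1,1): Delta=0.0000 Bond=45.3515
(2,0): Delta=2.0045 Bond=-90.5923
(2,1): Delta=0.0000 Bond=47.6190
(2,2): Delta=0.0000 Bond=47.6190
V0=41.4723

Risk-neutral probability p* = (R−d)/(u−d) = (1.05−0.78)/(1.19−0.78) = 0.6585.
Terminal values V(3,·): V(3,0)=0.0000, V(3,1)=50.0000, V(3,2)=50.0000, V(3,3)=50.0000
(2,0): S=60.8400. Δ = (V_up−V_dn)/(S_up−S_dn) = (50.0000−0.0000)/(72.3996−47.4552) = 2.0045. V = [p*·50.0000 + (1−p*)·0.0000]/1.05 = 31.3589. B = V − Δ·S = -90.5923.
(2,1): S=92.8200. Δ = (V_up−V_dn)/(S_up−S_dn) = (50.0000−50.0000)/(110.4558−72.3996) = 0.0000. V = [p*·50.0000 + (1−p*)·50.0000]/1.05 = 47.6190. B = V − Δ·S = 47.6190.
(2,2): S=141.6100. Δ = (V_up−V_dn)/(S_up−S_dn) = (50.0000−50.0000)/(168.5159−110.4558) = 0.0000. V = [p*·50.0000 + (1−p*)·50.0000]/1.05 = 47.6190. B = V − Δ·S = 47.6190.
(1,0): S=78.0000. Δ = (V_up−V_dn)/(S_up−S_dn) = (47.6190−31.3589)/(92.8200−60.8400) = 0.5084. V = [p*·47.6190 + (1−p*)·31.3589]/1.05 = 40.0636. B = V − Δ·S = 0.4047.
(1,1): S=119.0000. Δ = (V_up−V_dn)/(S_up−S_dn) = (47.6190−47.6190)/(141.6100−92.8200) = 0.0000. V = [p*·47.6190 + (1−p*)·47.6190]/1.05 = 45.3515. B = V − Δ·S = 45.3515.
(0,0): S=100.0000. Δ = (V_up−V_dn)/(S_up−S_dn) = (45.3515−40.0636)/(119.0000−78.0000) = 0.1290. V = [p*·45.3515 + (1−p*)·40.0636]/1.05 = 41.4723. B = V − Δ·S = 28.5750.
Root portfolio cost Δ·100+B reproduces V0=41.4723.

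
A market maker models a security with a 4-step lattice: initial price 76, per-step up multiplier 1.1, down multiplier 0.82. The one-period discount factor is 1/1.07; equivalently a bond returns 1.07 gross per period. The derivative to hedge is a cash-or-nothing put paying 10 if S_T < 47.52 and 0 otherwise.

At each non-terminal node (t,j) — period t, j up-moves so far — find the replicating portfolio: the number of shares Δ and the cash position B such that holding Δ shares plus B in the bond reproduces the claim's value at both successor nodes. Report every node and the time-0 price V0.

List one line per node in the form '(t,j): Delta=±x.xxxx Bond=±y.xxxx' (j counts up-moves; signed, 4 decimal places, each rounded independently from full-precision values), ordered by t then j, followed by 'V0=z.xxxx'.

(0,0): Delta=-0.0118 Bond=0.9310
(1,0): Delta=-0.0958 Bond=6.2293
(1,1): Delta=-0.0043 Bond=0.3681
(2,0): Delta=-0.5832 Bond=31.5730
(2,1): Delta=-0.0522 Bond=3.6765
(2,2): Delta=0.0000 Bond=0.0000
(3,0): Delta=0.0000 Bond=9.3458
(3,1): Delta=-0.6353 Bond=36.7156
(3,2): Delta=0.0000 Bond=0.0000
(3,3): Delta=0.0000 Bond=0.0000
V0=0.0345

No-arbitrage ⇒ martingale measure with p* = (R−d)/(u−d) = 0.8929.
Payoff layer (t=4): V(4,0)=10.0000, V(4,1)=10.0000, V(4,2)=0.0000, V(4,3)=0.0000, V(4,4)=0.0000
Node (3,0) S=41.9040: V=(p*·10.0000+(1−p*)·10.0000)/1.07=9.3458; Δ=(10.0000−10.0000)/(46.0944−34.3613)=0.0000; B=V−Δ·S=9.3458
Node (3,1) S=56.2126: V=(p*·0.0000+(1−p*)·10.0000)/1.07=1.0013; Δ=(0.0000−10.0000)/(61.8339−46.0944)=-0.6353; B=V−Δ·S=36.7156
Node (3,2) S=75.4072: V=(p*·0.0000+(1−p*)·0.0000)/1.07=0.0000; Δ=(0.0000−0.0000)/(82.9479−61.8339)=0.0000; B=V−Δ·S=0.0000
Node (3,3) S=101.1560: V=(p*·0.0000+(1−p*)·0.0000)/1.07=0.0000; Δ=(0.0000−0.0000)/(111.2716−82.9479)=0.0000; B=V−Δ·S=0.0000
Node (2,0) S=51.1024: V=(p*·1.0013+(1−p*)·9.3458)/1.07=1.7714; Δ=(1.0013−9.3458)/(56.2126−41.9040)=-0.5832; B=V−Δ·S=31.5730
Node (2,1) S=68.5520: V=(p*·0.0000+(1−p*)·1.0013)/1.07=0.1003; Δ=(0.0000−1.0013)/(75.4072−56.2126)=-0.0522; B=V−Δ·S=3.6765
Node (2,2) S=91.9600: V=(p*·0.0000+(1−p*)·0.0000)/1.07=0.0000; Δ=(0.0000−0.0000)/(101.1560−75.4072)=0.0000; B=V−Δ·S=0.0000
Node (1,0) S=62.3200: V=(p*·0.1003+(1−p*)·1.7714)/1.07=0.2610; Δ=(0.1003−1.7714)/(68.5520−51.1024)=-0.0958; B=V−Δ·S=6.2293
Node (1,1) S=83.6000: V=(p*·0.0000+(1−p*)·0.1003)/1.07=0.0100; Δ=(0.0000−0.1003)/(91.9600−68.5520)=-0.0043; B=V−Δ·S=0.3681
Node (0,0) S=76.0000: V=(p*·0.0100+(1−p*)·0.2610)/1.07=0.0345; Δ=(0.0100−0.2610)/(83.6000−62.3200)=-0.0118; B=V−Δ·S=0.9310
Each (Δ,B) replicates both successor values, so the strategy is self-financing and V0 is arbitrage-free.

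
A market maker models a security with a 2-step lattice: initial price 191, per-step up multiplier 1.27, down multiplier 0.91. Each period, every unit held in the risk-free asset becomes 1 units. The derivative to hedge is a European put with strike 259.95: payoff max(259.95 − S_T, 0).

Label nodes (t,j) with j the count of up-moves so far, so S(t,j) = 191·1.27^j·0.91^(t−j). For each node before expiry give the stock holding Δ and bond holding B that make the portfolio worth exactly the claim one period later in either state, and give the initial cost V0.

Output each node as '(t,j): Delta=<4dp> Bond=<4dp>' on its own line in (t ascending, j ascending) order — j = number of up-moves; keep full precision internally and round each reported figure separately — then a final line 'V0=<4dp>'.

The replicating-portfolio and risk-neutral prices coincide; use p* = (1−0.91)/(1.27−0.91) = 0.2500 for the latter.
Terminal values V(2,·): V(2,0)=101.7829, V(2,1)=39.2113, V(2,2)=0.0000
Node (1,0) S=173.8100: V=(p*·39.2113+(1−p*)·101.7829)/1=86.1400; Δ=(39.2113−101.7829)/(220.7387−158.1671)=-1.0000; B=V−Δ·S=259.9500
Node (1,1) S=242.5700: V=(p*·0.0000+(1−p*)·39.2113)/1=29.4085; Δ=(0.0000−39.2113)/(308.0639−220.7387)=-0.4490; B=V−Δ·S=138.3288
Node (0,0) S=191.0000: V=(p*·29.4085+(1−p*)·86.1400)/1=71.9571; Δ=(29.4085−86.1400)/(242.5700−173.8100)=-0.8251; B=V−Δ·S=229.5447
Root portfolio cost Δ·191+B reproduces V0=71.9571.

(0,0): Delta=-0.8251 Bond=229.5447
(1,0): Delta=-1.0000 Bond=259.9500
(1,1): Delta=-0.4490 Bond=138.3288
V0=71.9571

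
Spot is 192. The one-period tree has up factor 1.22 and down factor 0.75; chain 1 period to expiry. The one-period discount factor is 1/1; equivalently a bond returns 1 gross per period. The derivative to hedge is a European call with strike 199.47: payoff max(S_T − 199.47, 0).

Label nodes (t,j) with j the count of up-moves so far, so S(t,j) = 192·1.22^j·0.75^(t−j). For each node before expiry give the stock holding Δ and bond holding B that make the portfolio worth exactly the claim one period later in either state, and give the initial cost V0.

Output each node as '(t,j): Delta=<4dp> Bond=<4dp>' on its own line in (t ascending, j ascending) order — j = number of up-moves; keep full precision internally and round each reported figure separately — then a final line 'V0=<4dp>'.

Risk-neutral probability p* = (R−d)/(u−d) = (1−0.75)/(1.22−0.75) = 0.5319.
Terminal payoffs: V(1,0)=0.0000, V(1,1)=34.7700
Node (0,0) S=192.0000: V=(p*·34.7700+(1−p*)·0.0000)/1=18.4947; Δ=(34.7700−0.0000)/(234.2400−144.0000)=0.3853; B=V−Δ·S=-55.4840
Check: Δ(0,0)·S0 + B(0,0) = 18.4947 = V0.

(0,0): Delta=0.3853 Bond=-55.4840
V0=18.4947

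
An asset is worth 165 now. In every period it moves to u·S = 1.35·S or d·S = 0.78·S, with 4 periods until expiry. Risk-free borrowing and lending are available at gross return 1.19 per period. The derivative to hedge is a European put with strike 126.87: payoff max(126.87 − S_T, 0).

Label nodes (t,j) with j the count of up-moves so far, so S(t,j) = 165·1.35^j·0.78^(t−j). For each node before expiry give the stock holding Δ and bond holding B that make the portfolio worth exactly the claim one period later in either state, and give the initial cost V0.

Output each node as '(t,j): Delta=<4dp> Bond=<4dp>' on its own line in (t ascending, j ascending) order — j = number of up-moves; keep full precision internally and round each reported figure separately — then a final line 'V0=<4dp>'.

Under the risk-neutral measure, an up-move has probability p* = (R−d)/(u−d) = 0.7193 and values discount at R = 1.19.
Payoff layer (t=4): V(4,0)=65.7952, V(4,1)=21.1635, V(4,2)=0.0000, V(4,3)=0.0000, V(4,4)=0.0000
(3,0): S=78.3011. Δ = (V_up−V_dn)/(S_up−S_dn) = (21.1635−65.7952)/(105.7065−61.0748) = -1.0000. V = [p*·21.1635 + (1−p*)·65.7952]/1.19 = 28.3124. B = V − Δ·S = 106.6134.
(3,1): S=135.5211. Δ = (V_up−V_dn)/(S_up−S_dn) = (0.0000−21.1635)/(182.9535−105.7065) = -0.2740. V = [p*·0.0000 + (1−p*)·21.1635]/1.19 = 4.9921. B = V − Δ·S = 42.1212.
(3,2): S=234.5558. Δ = (V_up−V_dn)/(S_up−S_dn) = (0.0000−0.0000)/(316.6503−182.9535) = 0.0000. V = [p*·0.0000 + (1−p*)·0.0000]/1.19 = 0.0000. B = V − Δ·S = 0.0000.
(3,3): S=405.9619. Δ = (V_up−V_dn)/(S_up−S_dn) = (0.0000−0.0000)/(548.0485−316.6503) = 0.0000. V = [p*·0.0000 + (1−p*)·0.0000]/1.19 = 0.0000. B = V − Δ·S = 0.0000.
(2,0): S=100.3860. Δ = (V_up−V_dn)/(S_up−S_dn) = (4.9921−28.3124)/(135.5211−78.3011) = -0.4076. V = [p*·4.9921 + (1−p*)·28.3124]/1.19 = 9.6959. B = V − Δ·S = 50.6086.
(2,1): S=173.7450. Δ = (V_up−V_dn)/(S_up−S_dn) = (0.0000−4.9921)/(234.5558−135.5211) = -0.0504. V = [p*·0.0000 + (1−p*)·4.9921]/1.19 = 1.1776. B = V − Δ·S = 9.9357.
(2,2): S=300.7125. Δ = (V_up−V_dn)/(S_up−S_dn) = (0.0000−0.0000)/(405.9619−234.5558) = 0.0000. V = [p*·0.0000 + (1−p*)·0.0000]/1.19 = 0.0000. B = V − Δ·S = 0.0000.
(1,0): S=128.7000. Δ = (V_up−V_dn)/(S_up−S_dn) = (1.1776−9.6959)/(173.7450−100.3860) = -0.1161. V = [p*·1.1776 + (1−p*)·9.6959]/1.19 = 2.9989. B = V − Δ·S = 17.9434.
(1,1): S=222.7500. Δ = (V_up−V_dn)/(S_up−S_dn) = (0.0000−1.1776)/(300.7125−173.7450) = -0.0093. V = [p*·0.0000 + (1−p*)·1.1776]/1.19 = 0.2778. B = V − Δ·S = 2.3437.
(0,0): S=165.0000. Δ = (V_up−V_dn)/(S_up−S_dn) = (0.2778−2.9989)/(222.7500−128.7000) = -0.0289. V = [p*·0.2778 + (1−p*)·2.9989]/1.19 = 0.8753. B = V − Δ·S = 5.6492.
The time-0 hedge costs 0.8753, which is the no-arbitrage price.

(0,0): Delta=-0.0289 Bond=5.6492
(1,0): Delta=-0.1161 Bond=17.9434
(1,1): Delta=-0.0093 Bond=2.3437
(2,0): Delta=-0.4076 Bond=50.6086
(2,1): Delta=-0.0504 Bond=9.9357
(2,2): Delta=0.0000 Bond=0.0000
(3,0): Delta=-1.0000 Bond=106.6134
(3,1): Delta=-0.2740 Bond=42.1212
(3,2): Delta=0.0000 Bond=0.0000
(3,3): Delta=0.0000 Bond=0.0000
V0=0.8753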